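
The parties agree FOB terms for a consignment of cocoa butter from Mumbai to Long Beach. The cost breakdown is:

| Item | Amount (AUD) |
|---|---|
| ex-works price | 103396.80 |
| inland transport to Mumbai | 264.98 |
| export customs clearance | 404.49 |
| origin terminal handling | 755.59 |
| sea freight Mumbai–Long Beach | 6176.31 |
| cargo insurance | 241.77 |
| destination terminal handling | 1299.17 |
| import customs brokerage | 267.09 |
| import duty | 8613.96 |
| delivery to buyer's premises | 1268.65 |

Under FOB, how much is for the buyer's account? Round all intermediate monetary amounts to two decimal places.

Buyer's account: AUD 17866.95

FOB: the seller bears costs until goods are on board at the origin port; the buyer bears freight, insurance and all costs thereafter.
Seller's account: goods 103396.80 + inland to port 264.98 + export clearance 404.49 + origin terminal 755.59 = 104821.86
Buyer's account: freight 6176.31 + insurance 241.77 + destination terminal 1299.17 + brokerage 267.09 + duty 8613.96 + delivery 1268.65 = 17866.95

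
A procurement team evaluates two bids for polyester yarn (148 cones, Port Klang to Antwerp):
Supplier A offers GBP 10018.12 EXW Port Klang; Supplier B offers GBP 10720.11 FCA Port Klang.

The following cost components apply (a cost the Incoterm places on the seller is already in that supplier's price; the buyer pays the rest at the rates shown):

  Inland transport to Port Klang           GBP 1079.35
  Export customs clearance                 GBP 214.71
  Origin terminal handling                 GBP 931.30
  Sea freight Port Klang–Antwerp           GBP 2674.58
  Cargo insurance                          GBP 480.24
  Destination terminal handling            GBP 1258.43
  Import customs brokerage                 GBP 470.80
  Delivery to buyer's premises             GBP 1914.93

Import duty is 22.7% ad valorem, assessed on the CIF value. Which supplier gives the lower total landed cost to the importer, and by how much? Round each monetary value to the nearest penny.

Supplier A (EXW):
CIF value = EXW price + inland to port + export clearance + origin terminal + freight + insurance = 10018.12 + 1079.35 + 214.71 + 931.30 + 2674.58 + 480.24 = 15398.30
Import duty = 15398.30 × 22.7% = 3495.41
Buyer bears (A): 1079.35 + 214.71 + 931.30 + 2674.58 + 480.24 + 1258.43 + 470.80 + 1914.93 = 9024.34
Landed cost (A) = invoice 10018.12 + 9024.34 + duty 3495.41 = 22537.87
Supplier B (FCA):
CIF value = FCA price + origin terminal + freight + insurance = 10720.11 + 931.30 + 2674.58 + 480.24 = 14806.23
Import duty = 14806.23 × 22.7% = 3361.01
Buyer bears (B): 931.30 + 2674.58 + 480.24 + 1258.43 + 470.80 + 1914.93 = 7730.28
Landed cost (B) = invoice 10720.11 + 7730.28 + duty 3361.01 = 21811.40
Difference = |22537.87 − 21811.40| = 726.47

Supplier B is cheaper by GBP 726.47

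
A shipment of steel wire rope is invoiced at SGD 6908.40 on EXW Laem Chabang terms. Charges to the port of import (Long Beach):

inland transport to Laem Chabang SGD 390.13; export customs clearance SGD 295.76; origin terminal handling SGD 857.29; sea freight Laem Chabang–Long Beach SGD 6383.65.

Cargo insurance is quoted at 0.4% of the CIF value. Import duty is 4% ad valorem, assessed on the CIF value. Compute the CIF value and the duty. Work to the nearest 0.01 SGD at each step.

CIF value: SGD 14894.81; import duty: SGD 595.79

Let C be the CIF value. C = EXW price + pre-shipment costs + freight + 0.4% × C
C − 0.4% × C = 6908.40 + 390.13 + 295.76 + 857.29 + 6383.65
0.996 × C = 14835.23
C = 14835.23 / 0.996 = 14894.81
Insurance premium = 0.4% × 14894.81 = 59.58
Import duty = 14894.81 × 4% = 595.79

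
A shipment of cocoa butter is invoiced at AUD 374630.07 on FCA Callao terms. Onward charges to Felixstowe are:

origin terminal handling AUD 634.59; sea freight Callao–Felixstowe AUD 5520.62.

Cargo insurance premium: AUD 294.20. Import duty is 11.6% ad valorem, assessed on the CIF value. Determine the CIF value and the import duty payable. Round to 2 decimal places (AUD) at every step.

CIF = FCA price + pre-shipment costs + freight + insurance
CIF = 374630.07 + 634.59 + 5520.62 + 294.20 = 381079.48
Import duty = 381079.48 × 11.6% = 44205.22

CIF value: AUD 381079.48; import duty: AUD 44205.22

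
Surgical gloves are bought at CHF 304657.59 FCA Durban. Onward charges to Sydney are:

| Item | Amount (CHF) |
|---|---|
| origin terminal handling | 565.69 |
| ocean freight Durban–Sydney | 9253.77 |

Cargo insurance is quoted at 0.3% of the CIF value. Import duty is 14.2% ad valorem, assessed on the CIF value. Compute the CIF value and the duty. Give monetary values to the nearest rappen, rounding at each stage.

Let C be the CIF value. C = FCA price + pre-shipment costs + freight + 0.3% × C
C − 0.3% × C = 304657.59 + 565.69 + 9253.77
0.997 × C = 314477.05
C = 314477.05 / 0.997 = 315423.32
Insurance premium = 0.3% × 315423.32 = 946.27
Import duty = 315423.32 × 14.2% = 44790.11

CIF value: CHF 315423.32; import duty: CHF 44790.11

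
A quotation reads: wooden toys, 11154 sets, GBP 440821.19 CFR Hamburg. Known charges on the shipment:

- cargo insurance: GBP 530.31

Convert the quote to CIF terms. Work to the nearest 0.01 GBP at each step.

From CFR to CIF, the seller additionally bears: insurance.
CIF price = 440821.19 + 530.31 = 441351.50

CIF price: GBP 441351.50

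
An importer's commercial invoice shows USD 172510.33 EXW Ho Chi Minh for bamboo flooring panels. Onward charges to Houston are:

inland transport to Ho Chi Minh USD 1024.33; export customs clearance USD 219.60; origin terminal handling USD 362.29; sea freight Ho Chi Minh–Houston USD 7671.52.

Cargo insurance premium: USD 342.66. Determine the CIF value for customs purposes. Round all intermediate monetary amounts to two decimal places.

CIF = EXW price + pre-shipment costs + freight + insurance
CIF = 172510.33 + 1024.33 + 219.60 + 362.29 + 7671.52 + 342.66 = 182130.73

CIF value: USD 182130.73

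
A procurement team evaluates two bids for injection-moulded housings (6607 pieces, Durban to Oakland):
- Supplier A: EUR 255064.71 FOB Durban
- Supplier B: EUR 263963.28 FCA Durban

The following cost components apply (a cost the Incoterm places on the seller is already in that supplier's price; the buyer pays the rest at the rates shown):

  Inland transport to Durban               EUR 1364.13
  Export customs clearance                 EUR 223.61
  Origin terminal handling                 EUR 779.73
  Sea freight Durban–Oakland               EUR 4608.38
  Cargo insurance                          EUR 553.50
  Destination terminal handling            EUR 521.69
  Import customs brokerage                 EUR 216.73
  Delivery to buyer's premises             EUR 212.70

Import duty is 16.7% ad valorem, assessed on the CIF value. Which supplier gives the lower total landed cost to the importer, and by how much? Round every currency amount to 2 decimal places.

Supplier A (FOB):
CIF value = FOB price + freight + insurance = 255064.71 + 4608.38 + 553.50 = 260226.59
Import duty = 260226.59 × 16.7% = 43457.84
Buyer bears (A): 4608.38 + 553.50 + 521.69 + 216.73 + 212.70 = 6113.00
Landed cost (A) = invoice 255064.71 + 6113.00 + duty 43457.84 = 304635.55
Supplier B (FCA):
CIF value = FCA price + origin terminal + freight + insurance = 263963.28 + 779.73 + 4608.38 + 553.50 = 269904.89
Import duty = 269904.89 × 16.7% = 45074.12
Buyer bears (B): 779.73 + 4608.38 + 553.50 + 521.69 + 216.73 + 212.70 = 6892.73
Landed cost (B) = invoice 263963.28 + 6892.73 + duty 45074.12 = 315930.13
Difference = |304635.55 − 315930.13| = 11294.58

Supplier A is cheaper by EUR 11294.58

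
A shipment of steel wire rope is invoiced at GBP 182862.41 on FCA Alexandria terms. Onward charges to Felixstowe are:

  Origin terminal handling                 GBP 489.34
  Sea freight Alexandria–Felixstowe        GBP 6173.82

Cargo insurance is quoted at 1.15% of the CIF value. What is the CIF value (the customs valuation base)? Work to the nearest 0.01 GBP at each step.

Let C be the CIF value. C = FCA price + pre-shipment costs + freight + 1.15% × C
C − 1.15% × C = 182862.41 + 489.34 + 6173.82
0.9885 × C = 189525.57
C = 189525.57 / 0.9885 = 191730.47
Insurance premium = 1.15% × 191730.47 = 2204.90

CIF value: GBP 191730.47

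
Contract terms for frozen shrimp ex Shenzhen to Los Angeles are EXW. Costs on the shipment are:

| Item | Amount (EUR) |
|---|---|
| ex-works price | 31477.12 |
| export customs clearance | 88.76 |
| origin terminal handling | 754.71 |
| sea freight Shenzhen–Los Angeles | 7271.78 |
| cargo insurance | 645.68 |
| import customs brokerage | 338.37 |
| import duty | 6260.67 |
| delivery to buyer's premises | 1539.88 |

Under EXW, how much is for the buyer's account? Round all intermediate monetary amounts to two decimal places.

EXW: the seller makes goods available at their premises; the buyer bears all onward costs.
Seller's account: goods 31477.12 = 31477.12
Buyer's account: export clearance 88.76 + origin terminal 754.71 + freight 7271.78 + insurance 645.68 + brokerage 338.37 + duty 6260.67 + delivery 1539.88 = 16899.85

Buyer's account: EUR 16899.85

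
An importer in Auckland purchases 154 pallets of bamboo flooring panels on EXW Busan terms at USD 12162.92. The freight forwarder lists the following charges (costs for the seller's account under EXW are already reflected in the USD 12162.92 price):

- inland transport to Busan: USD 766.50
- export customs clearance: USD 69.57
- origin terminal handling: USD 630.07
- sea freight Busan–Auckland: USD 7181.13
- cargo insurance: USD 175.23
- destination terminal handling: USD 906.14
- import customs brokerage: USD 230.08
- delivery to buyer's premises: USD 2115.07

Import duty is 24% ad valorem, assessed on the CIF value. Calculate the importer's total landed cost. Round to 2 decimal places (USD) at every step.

EXW: the seller makes goods available at their premises; the buyer bears all onward costs.
CIF value = EXW price + inland to port + export clearance + origin terminal + freight + insurance = 12162.92 + 766.50 + 69.57 + 630.07 + 7181.13 + 175.23 = 20985.42
Import duty = 20985.42 × 24% = 5036.50
Buyer bears: inland to port 766.50 + export clearance 69.57 + origin terminal 630.07 + freight 7181.13 + insurance 175.23 + destination terminal 906.14 + brokerage 230.08 + delivery 2115.07 + duty 5036.50 = 17110.29
Landed cost = invoice 12162.92 + 17110.29 = 29273.21

Total landed cost: USD 29273.21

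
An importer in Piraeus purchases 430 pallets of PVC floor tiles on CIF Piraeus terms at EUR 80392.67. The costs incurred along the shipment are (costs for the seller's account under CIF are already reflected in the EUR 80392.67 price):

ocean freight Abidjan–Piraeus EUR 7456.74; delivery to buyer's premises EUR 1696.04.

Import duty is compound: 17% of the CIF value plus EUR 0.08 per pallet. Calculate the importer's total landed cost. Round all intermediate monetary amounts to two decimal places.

CIF: the seller pays costs through ocean freight and marine insurance to the destination port.
Already in the invoice (seller's account under CIF): freight — exclude.
The CIF price already equals the CIF value: 80392.67
Ad valorem component: 80392.67 × 17% = 13666.75
Specific component: 430 × 0.08 = 34.40
Import duty = 13666.75 + 34.40 = 13701.15
Buyer bears: delivery 1696.04 + duty 13701.15 = 15397.19
Landed cost = invoice 80392.67 + 15397.19 = 95789.86

Total landed cost: EUR 95789.86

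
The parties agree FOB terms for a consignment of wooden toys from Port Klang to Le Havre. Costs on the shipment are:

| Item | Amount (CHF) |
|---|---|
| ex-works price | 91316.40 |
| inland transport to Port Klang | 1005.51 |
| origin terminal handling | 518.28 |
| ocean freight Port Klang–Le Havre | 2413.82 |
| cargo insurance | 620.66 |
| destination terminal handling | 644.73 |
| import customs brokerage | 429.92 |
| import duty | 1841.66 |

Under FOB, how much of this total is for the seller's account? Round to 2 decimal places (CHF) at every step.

FOB: the seller bears costs until goods are on board at the origin port; the buyer bears freight, insurance and all costs thereafter.
Seller's account: goods 91316.40 + inland to port 1005.51 + origin terminal 518.28 = 92840.19
Buyer's account: freight 2413.82 + insurance 620.66 + destination terminal 644.73 + brokerage 429.92 + duty 1841.66 = 5950.79

Seller's account: CHF 92840.19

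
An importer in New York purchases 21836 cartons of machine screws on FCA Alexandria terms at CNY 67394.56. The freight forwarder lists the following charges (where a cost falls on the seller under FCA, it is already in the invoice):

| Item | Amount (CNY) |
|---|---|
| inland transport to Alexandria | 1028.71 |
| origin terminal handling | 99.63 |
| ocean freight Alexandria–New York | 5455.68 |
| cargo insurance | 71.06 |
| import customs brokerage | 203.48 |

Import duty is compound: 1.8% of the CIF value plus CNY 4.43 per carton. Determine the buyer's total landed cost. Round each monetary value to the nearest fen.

Total landed cost: CNY 171272.27

FCA: the seller delivers export-cleared goods to the carrier; the buyer bears costs from that point.
Already in the invoice (seller's account under FCA): inland to port — exclude.
CIF value = FCA price + origin terminal + freight + insurance = 67394.56 + 99.63 + 5455.68 + 71.06 = 73020.93
Ad valorem component: 73020.93 × 1.8% = 1314.38
Specific component: 21836 × 4.43 = 96733.48
Import duty = 1314.38 + 96733.48 = 98047.86
Buyer bears: origin terminal 99.63 + freight 5455.68 + insurance 71.06 + brokerage 203.48 + duty 98047.86 = 103877.71
Landed cost = invoice 67394.56 + 103877.71 = 171272.27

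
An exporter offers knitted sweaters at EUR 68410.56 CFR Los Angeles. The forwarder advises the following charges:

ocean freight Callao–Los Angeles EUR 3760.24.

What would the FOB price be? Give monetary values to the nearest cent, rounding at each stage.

From CFR to FOB, the seller no longer bears: freight.
FOB price = 68410.56 − 3760.24 = 64650.32

FOB price: EUR 64650.32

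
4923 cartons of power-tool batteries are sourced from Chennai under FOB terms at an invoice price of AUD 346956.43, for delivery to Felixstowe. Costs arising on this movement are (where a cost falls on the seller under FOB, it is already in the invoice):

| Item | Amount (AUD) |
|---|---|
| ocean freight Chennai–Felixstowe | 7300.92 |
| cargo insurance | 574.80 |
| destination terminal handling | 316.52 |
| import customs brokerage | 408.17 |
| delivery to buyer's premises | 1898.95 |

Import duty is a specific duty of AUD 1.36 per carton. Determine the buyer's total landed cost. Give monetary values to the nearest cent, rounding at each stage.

FOB: the seller bears costs until goods are on board at the origin port; the buyer bears freight, insurance and all costs thereafter.
CIF value = FOB price + freight + insurance = 346956.43 + 7300.92 + 574.80 = 354832.15
Import duty = 4923 × 1.36 = 6695.28
Buyer bears: freight 7300.92 + insurance 574.80 + destination terminal 316.52 + brokerage 408.17 + delivery 1898.95 + duty 6695.28 = 17194.64
Landed cost = invoice 346956.43 + 17194.64 = 364151.07

Total landed cost: AUD 364151.07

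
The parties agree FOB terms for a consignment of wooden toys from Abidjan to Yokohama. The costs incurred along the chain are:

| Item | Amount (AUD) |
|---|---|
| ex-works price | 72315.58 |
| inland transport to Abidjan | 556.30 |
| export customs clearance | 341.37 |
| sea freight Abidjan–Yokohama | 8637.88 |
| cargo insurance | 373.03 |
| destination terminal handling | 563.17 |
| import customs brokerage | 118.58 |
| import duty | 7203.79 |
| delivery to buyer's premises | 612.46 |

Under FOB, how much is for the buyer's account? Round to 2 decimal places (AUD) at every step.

FOB: the seller bears costs until goods are on board at the origin port; the buyer bears freight, insurance and all costs thereafter.
Seller's account: goods 72315.58 + inland to port 556.30 + export clearance 341.37 = 73213.25
Buyer's account: freight 8637.88 + insurance 373.03 + destination terminal 563.17 + brokerage 118.58 + duty 7203.79 + delivery 612.46 = 17508.91

Buyer's account: AUD 17508.91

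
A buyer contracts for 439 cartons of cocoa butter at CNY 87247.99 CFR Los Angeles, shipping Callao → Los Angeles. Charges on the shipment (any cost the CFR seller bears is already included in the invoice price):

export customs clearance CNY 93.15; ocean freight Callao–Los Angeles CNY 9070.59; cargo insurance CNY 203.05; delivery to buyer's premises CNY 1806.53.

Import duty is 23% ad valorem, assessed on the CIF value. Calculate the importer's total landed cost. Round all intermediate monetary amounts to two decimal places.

CFR: the seller pays costs through ocean freight to the destination port, but not insurance.
Already in the invoice (seller's account under CFR): export clearance, freight — exclude.
CIF value = CFR price + insurance = 87247.99 + 203.05 = 87451.04
Import duty = 87451.04 × 23% = 20113.74
Buyer bears: insurance 203.05 + delivery 1806.53 + duty 20113.74 = 22123.32
Landed cost = invoice 87247.99 + 22123.32 = 109371.31

Total landed cost: CNY 109371.31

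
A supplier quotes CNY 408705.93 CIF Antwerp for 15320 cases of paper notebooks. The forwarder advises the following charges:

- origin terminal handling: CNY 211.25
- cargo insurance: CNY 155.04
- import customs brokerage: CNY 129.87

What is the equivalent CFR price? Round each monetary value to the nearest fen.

Not relevant to the conversion: origin terminal — on the seller under both CIF and CFR; already in the CIF price and stays in the CFR price. brokerage — on the buyer under both terms; not part of either seller's price.
From CIF to CFR, the seller no longer bears: insurance.
CFR price = 408705.93 − 155.04 = 408550.89

CFR price: CNY 408550.89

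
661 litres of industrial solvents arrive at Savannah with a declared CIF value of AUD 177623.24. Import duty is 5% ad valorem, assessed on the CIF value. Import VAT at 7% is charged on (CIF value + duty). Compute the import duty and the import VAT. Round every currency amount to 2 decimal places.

Import duty: AUD 8881.16; import VAT: AUD 13055.31

Import duty = 177623.24 × 5% = 8881.16
VAT base = CIF + duty = 177623.24 + 8881.16 = 186504.40
Import VAT = 186504.40 × 7% = 13055.31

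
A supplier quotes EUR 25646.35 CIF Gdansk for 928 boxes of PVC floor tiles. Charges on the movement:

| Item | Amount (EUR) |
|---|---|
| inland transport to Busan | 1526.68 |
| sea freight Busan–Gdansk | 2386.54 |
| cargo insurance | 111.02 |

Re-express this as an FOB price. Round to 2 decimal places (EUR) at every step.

Not relevant to the conversion: inland to port — on the seller under both CIF and FOB; already in the CIF price and stays in the FOB price.
From CIF to FOB, the seller no longer bears: freight, insurance.
FOB price = 25646.35 − 2386.54 − 111.02 = 23148.79

FOB price: EUR 23148.79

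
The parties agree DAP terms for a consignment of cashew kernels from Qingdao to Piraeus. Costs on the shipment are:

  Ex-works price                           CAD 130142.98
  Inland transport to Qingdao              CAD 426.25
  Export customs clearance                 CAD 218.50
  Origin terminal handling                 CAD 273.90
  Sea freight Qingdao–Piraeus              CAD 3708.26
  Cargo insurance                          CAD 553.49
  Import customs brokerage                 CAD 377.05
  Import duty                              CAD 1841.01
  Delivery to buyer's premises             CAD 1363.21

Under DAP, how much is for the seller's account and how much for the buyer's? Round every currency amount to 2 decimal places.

DAP: the seller bears all costs to the named destination except import duty and clearance.
Seller's account: goods 130142.98 + inland to port 426.25 + export clearance 218.50 + origin terminal 273.90 + freight 3708.26 + insurance 553.49 + delivery 1363.21 = 136686.59
Buyer's account: brokerage 377.05 + duty 1841.01 = 2218.06

Seller: CAD 136686.59; buyer: CAD 2218.06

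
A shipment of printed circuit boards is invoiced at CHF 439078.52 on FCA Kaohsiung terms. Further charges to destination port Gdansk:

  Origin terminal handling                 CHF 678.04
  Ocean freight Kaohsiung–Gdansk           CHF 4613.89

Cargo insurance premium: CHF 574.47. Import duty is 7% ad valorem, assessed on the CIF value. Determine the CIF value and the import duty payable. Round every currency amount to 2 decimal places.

CIF value: CHF 444944.92; import duty: CHF 31146.14

CIF = FCA price + pre-shipment costs + freight + insurance
CIF = 439078.52 + 678.04 + 4613.89 + 574.47 = 444944.92
Import duty = 444944.92 × 7% = 31146.14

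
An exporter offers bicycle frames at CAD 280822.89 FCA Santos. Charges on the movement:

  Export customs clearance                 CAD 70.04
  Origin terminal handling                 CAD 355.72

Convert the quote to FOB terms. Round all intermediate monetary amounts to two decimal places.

FOB price: CAD 281178.61

Not relevant to the conversion: export clearance — on the seller under both FCA and FOB; already in the FCA price and stays in the FOB price.
From FCA to FOB, the seller additionally bears: origin terminal.
FOB price = 280822.89 + 355.72 = 281178.61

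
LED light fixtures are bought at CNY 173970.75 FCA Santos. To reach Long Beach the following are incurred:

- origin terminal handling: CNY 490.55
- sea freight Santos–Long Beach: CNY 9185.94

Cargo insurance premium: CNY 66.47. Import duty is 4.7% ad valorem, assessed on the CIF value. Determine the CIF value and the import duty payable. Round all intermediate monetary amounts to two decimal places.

CIF value: CNY 183713.71; import duty: CNY 8634.54

CIF = FCA price + pre-shipment costs + freight + insurance
CIF = 173970.75 + 490.55 + 9185.94 + 66.47 = 183713.71
Import duty = 183713.71 × 4.7% = 8634.54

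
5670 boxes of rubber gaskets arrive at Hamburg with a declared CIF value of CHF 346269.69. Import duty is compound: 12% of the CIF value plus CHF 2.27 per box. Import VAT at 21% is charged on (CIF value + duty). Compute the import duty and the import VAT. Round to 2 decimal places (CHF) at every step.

Import duty: CHF 54423.26; import VAT: CHF 84145.52

Ad valorem component: 346269.69 × 12% = 41552.36
Specific component: 5670 × 2.27 = 12870.90
Import duty = 41552.36 + 12870.90 = 54423.26
VAT base = CIF + duty = 346269.69 + 54423.26 = 400692.95
Import VAT = 400692.95 × 21% = 84145.52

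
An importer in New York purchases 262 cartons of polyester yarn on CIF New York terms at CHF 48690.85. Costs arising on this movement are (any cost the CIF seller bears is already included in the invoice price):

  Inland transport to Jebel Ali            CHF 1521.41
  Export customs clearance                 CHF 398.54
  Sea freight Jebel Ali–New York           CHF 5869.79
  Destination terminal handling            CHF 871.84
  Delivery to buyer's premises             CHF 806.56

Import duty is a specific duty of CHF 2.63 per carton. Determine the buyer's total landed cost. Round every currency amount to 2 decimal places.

CIF: the seller pays costs through ocean freight and marine insurance to the destination port.
Already in the invoice (seller's account under CIF): inland to port, export clearance, freight — exclude.
The CIF price already equals the CIF value: 48690.85
Import duty = 262 × 2.63 = 689.06
Buyer bears: destination terminal 871.84 + delivery 806.56 + duty 689.06 = 2367.46
Landed cost = invoice 48690.85 + 2367.46 = 51058.31

Total landed cost: CHF 51058.31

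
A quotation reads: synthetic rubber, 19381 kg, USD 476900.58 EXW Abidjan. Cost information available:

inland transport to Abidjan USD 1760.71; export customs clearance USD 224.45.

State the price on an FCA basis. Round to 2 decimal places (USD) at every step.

From EXW to FCA, the seller additionally bears: inland to port, export clearance.
FCA price = 476900.58 + 1760.71 + 224.45 = 478885.74

FCA price: USD 478885.74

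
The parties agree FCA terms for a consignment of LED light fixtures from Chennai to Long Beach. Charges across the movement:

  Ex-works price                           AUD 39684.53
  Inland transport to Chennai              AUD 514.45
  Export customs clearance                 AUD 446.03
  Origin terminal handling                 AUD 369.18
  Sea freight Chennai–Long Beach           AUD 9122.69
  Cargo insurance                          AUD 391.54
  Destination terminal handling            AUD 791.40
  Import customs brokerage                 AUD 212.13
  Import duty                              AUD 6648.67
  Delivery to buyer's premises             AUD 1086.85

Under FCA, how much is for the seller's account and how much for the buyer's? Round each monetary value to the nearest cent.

FCA: the seller delivers export-cleared goods to the carrier; the buyer bears costs from that point.
Seller's account: goods 39684.53 + inland to port 514.45 + export clearance 446.03 = 40645.01
Buyer's account: origin terminal 369.18 + freight 9122.69 + insurance 391.54 + destination terminal 791.40 + brokerage 212.13 + duty 6648.67 + delivery 1086.85 = 18622.46

Seller: AUD 40645.01; buyer: AUD 18622.46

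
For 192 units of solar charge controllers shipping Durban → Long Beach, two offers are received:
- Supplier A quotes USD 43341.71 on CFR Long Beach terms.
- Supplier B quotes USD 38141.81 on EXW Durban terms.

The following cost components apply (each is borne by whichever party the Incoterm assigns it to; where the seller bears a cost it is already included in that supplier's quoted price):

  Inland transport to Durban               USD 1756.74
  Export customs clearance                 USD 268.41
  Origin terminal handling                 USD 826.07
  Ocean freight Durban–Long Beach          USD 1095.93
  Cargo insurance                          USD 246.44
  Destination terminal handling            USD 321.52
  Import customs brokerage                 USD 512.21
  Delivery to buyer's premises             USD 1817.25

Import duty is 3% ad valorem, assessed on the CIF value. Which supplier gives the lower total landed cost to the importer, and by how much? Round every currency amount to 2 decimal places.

Supplier A (CFR):
CIF value = CFR price + insurance = 43341.71 + 246.44 = 43588.15
Import duty = 43588.15 × 3% = 1307.64
Buyer bears (A): 246.44 + 321.52 + 512.21 + 1817.25 = 2897.42
Landed cost (A) = invoice 43341.71 + 2897.42 + duty 1307.64 = 47546.77
Supplier B (EXW):
CIF value = EXW price + inland to port + export clearance + origin terminal + freight + insurance = 38141.81 + 1756.74 + 268.41 + 826.07 + 1095.93 + 246.44 = 42335.40
Import duty = 42335.40 × 3% = 1270.06
Buyer bears (B): 1756.74 + 268.41 + 826.07 + 1095.93 + 246.44 + 321.52 + 512.21 + 1817.25 = 6844.57
Landed cost (B) = invoice 38141.81 + 6844.57 + duty 1270.06 = 46256.44
Difference = |47546.77 − 46256.44| = 1290.33

Supplier B is cheaper by USD 1290.33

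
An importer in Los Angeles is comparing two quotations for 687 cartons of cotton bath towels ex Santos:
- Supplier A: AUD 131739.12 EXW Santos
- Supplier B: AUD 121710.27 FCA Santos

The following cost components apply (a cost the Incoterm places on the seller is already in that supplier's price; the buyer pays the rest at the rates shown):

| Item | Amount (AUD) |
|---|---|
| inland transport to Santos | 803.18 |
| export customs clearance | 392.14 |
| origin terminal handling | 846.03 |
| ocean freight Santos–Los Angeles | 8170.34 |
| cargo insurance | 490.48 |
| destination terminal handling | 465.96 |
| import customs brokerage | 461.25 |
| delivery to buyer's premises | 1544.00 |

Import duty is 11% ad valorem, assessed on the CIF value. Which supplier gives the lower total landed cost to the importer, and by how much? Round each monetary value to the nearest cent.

Supplier A (EXW):
CIF value = EXW price + inland to port + export clearance + origin terminal + freight + insurance = 131739.12 + 803.18 + 392.14 + 846.03 + 8170.34 + 490.48 = 142441.29
Import duty = 142441.29 × 11% = 15668.54
Buyer bears (A): 803.18 + 392.14 + 846.03 + 8170.34 + 490.48 + 465.96 + 461.25 + 1544.00 = 13173.38
Landed cost (A) = invoice 131739.12 + 13173.38 + duty 15668.54 = 160581.04
Supplier B (FCA):
CIF value = FCA price + origin terminal + freight + insurance = 121710.27 + 846.03 + 8170.34 + 490.48 = 131217.12
Import duty = 131217.12 × 11% = 14433.88
Buyer bears (B): 846.03 + 8170.34 + 490.48 + 465.96 + 461.25 + 1544.00 = 11978.06
Landed cost (B) = invoice 121710.27 + 11978.06 + duty 14433.88 = 148122.21
Difference = |160581.04 − 148122.21| = 12458.83

Supplier B is cheaper by AUD 12458.83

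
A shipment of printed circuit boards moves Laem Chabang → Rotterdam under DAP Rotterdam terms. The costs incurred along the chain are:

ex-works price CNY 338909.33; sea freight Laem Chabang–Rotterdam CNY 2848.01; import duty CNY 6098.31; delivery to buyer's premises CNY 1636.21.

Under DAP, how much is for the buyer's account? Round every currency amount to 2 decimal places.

Buyer's account: CNY 6098.31

DAP: the seller bears all costs to the named destination except import duty and clearance.
Seller's account: goods 338909.33 + freight 2848.01 + delivery 1636.21 = 343393.55
Buyer's account: duty 6098.31 = 6098.31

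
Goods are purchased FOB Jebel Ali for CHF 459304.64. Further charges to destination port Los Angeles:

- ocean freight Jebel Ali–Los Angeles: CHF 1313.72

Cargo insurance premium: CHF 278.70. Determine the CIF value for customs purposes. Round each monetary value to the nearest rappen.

CIF = FOB price + freight + insurance
CIF = 459304.64 + 1313.72 + 278.70 = 460897.06

CIF value: CHF 460897.06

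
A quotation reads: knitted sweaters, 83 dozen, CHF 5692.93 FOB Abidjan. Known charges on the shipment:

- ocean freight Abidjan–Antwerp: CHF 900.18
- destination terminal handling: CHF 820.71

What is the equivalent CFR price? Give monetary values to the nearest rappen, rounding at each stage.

Not relevant to the conversion: destination terminal — on the buyer under both terms; not part of either seller's price.
From FOB to CFR, the seller additionally bears: freight.
CFR price = 5692.93 + 900.18 = 6593.11

CFR price: CHF 6593.11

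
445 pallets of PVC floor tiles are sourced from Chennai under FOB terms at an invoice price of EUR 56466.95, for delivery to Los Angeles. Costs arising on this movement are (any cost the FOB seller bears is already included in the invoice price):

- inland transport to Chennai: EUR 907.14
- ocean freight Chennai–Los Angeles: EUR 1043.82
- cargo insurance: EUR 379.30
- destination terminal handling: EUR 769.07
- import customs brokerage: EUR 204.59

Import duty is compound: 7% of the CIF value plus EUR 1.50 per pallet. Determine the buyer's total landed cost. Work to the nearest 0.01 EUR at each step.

Total landed cost: EUR 63583.53

FOB: the seller bears costs until goods are on board at the origin port; the buyer bears freight, insurance and all costs thereafter.
Already in the invoice (seller's account under FOB): inland to port — exclude.
CIF value = FOB price + freight + insurance = 56466.95 + 1043.82 + 379.30 = 57890.07
Ad valorem component: 57890.07 × 7% = 4052.30
Specific component: 445 × 1.50 = 667.50
Import duty = 4052.30 + 667.50 = 4719.80
Buyer bears: freight 1043.82 + insurance 379.30 + destination terminal 769.07 + brokerage 204.59 + duty 4719.80 = 7116.58
Landed cost = invoice 56466.95 + 7116.58 = 63583.53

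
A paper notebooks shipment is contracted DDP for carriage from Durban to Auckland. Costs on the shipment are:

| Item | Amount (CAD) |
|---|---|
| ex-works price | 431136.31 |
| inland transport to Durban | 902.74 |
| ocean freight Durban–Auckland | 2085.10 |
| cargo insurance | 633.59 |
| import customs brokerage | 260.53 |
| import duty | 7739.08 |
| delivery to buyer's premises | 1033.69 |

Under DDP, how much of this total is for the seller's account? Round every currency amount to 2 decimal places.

Seller's account: CAD 443791.04

DDP: the seller bears all costs including import duty.
Seller's account: goods 431136.31 + inland to port 902.74 + freight 2085.10 + insurance 633.59 + brokerage 260.53 + duty 7739.08 + delivery 1033.69 = 443791.04
Buyer's account: 0.00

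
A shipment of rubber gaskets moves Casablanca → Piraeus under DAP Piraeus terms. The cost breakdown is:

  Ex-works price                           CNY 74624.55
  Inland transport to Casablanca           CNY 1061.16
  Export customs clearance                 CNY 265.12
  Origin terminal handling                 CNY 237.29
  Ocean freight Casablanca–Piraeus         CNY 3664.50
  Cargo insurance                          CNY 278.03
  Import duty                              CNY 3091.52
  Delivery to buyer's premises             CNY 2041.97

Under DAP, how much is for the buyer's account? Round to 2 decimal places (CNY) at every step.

DAP: the seller bears all costs to the named destination except import duty and clearance.
Seller's account: goods 74624.55 + inland to port 1061.16 + export clearance 265.12 + origin terminal 237.29 + freight 3664.50 + insurance 278.03 + delivery 2041.97 = 82172.62
Buyer's account: duty 3091.52 = 3091.52

Buyer's account: CNY 3091.52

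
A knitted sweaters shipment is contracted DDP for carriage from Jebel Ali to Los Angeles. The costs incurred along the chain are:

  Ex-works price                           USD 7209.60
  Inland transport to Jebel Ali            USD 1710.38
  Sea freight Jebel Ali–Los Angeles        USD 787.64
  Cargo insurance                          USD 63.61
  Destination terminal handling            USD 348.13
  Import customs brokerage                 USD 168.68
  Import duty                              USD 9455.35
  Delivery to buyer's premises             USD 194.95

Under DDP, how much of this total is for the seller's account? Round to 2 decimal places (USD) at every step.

DDP: the seller bears all costs including import duty.
Seller's account: goods 7209.60 + inland to port 1710.38 + freight 787.64 + insurance 63.61 + destination terminal 348.13 + brokerage 168.68 + duty 9455.35 + delivery 194.95 = 19938.34
Buyer's account: 0.00

Seller's account: USD 19938.34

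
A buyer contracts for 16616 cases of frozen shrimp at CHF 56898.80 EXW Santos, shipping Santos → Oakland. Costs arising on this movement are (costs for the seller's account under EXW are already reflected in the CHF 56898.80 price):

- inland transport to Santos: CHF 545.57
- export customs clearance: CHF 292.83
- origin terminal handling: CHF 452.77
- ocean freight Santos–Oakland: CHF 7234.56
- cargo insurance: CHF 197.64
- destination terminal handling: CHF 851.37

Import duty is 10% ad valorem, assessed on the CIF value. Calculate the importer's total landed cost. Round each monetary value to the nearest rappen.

EXW: the seller makes goods available at their premises; the buyer bears all onward costs.
CIF value = EXW price + inland to port + export clearance + origin terminal + freight + insurance = 56898.80 + 545.57 + 292.83 + 452.77 + 7234.56 + 197.64 = 65622.17
Import duty = 65622.17 × 10% = 6562.22
Buyer bears: inland to port 545.57 + export clearance 292.83 + origin terminal 452.77 + freight 7234.56 + insurance 197.64 + destination terminal 851.37 + duty 6562.22 = 16136.96
Landed cost = invoice 56898.80 + 16136.96 = 73035.76

Total landed cost: CHF 73035.76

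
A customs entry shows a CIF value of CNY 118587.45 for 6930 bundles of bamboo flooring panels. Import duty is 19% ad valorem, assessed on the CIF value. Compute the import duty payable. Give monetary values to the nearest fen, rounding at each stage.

Import duty = 118587.45 × 19% = 22531.62

Import duty: CNY 22531.62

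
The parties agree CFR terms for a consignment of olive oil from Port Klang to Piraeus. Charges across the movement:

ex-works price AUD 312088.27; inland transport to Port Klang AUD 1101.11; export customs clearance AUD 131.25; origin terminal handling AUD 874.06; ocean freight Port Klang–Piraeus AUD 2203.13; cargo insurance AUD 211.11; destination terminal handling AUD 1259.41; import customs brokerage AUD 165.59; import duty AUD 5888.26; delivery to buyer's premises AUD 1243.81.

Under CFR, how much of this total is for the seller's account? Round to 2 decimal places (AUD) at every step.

Seller's account: AUD 316397.82

CFR: the seller pays costs through ocean freight to the destination port, but not insurance.
Seller's account: goods 312088.27 + inland to port 1101.11 + export clearance 131.25 + origin terminal 874.06 + freight 2203.13 = 316397.82
Buyer's account: insurance 211.11 + destination terminal 1259.41 + brokerage 165.59 + duty 5888.26 + delivery 1243.81 = 8768.18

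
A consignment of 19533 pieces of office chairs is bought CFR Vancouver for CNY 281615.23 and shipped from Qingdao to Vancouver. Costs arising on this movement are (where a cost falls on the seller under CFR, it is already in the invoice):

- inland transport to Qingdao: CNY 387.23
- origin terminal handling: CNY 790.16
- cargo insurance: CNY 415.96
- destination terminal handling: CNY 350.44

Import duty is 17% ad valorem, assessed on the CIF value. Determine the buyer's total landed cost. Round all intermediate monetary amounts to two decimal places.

Total landed cost: CNY 330326.93

CFR: the seller pays costs through ocean freight to the destination port, but not insurance.
Already in the invoice (seller's account under CFR): inland to port, origin terminal — exclude.
CIF value = CFR price + insurance = 281615.23 + 415.96 = 282031.19
Import duty = 282031.19 × 17% = 47945.30
Buyer bears: insurance 415.96 + destination terminal 350.44 + duty 47945.30 = 48711.70
Landed cost = invoice 281615.23 + 48711.70 = 330326.93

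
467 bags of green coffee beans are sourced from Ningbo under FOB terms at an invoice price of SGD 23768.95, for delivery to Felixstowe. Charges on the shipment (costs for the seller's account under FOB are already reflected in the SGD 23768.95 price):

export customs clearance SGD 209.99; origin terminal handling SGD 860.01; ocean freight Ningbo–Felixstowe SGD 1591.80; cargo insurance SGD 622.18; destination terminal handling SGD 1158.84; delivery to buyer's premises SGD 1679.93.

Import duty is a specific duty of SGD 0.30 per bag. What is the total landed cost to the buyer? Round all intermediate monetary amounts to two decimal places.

FOB: the seller bears costs until goods are on board at the origin port; the buyer bears freight, insurance and all costs thereafter.
Already in the invoice (seller's account under FOB): export clearance, origin terminal — exclude.
CIF value = FOB price + freight + insurance = 23768.95 + 1591.80 + 622.18 = 25982.93
Import duty = 467 × 0.30 = 140.10
Buyer bears: freight 1591.80 + insurance 622.18 + destination terminal 1158.84 + delivery 1679.93 + duty 140.10 = 5192.85
Landed cost = invoice 23768.95 + 5192.85 = 28961.80

Total landed cost: SGD 28961.80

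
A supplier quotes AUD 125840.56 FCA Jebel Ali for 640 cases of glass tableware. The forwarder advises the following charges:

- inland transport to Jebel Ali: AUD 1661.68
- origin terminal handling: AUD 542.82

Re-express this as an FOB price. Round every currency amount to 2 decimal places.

Not relevant to the conversion: inland to port — on the seller under both FCA and FOB; already in the FCA price and stays in the FOB price.
From FCA to FOB, the seller additionally bears: origin terminal.
FOB price = 125840.56 + 542.82 = 126383.38

FOB price: AUD 126383.38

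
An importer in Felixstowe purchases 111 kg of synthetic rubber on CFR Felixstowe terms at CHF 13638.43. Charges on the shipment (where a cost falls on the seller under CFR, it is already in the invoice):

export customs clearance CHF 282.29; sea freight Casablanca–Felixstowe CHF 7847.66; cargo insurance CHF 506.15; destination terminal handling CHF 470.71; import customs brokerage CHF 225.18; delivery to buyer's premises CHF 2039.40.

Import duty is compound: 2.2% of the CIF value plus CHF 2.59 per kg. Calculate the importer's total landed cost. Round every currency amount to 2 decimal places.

CFR: the seller pays costs through ocean freight to the destination port, but not insurance.
Already in the invoice (seller's account under CFR): export clearance, freight — exclude.
CIF value = CFR price + insurance = 13638.43 + 506.15 = 14144.58
Ad valorem component: 14144.58 × 2.2% = 311.18
Specific component: 111 × 2.59 = 287.49
Import duty = 311.18 + 287.49 = 598.67
Buyer bears: insurance 506.15 + destination terminal 470.71 + brokerage 225.18 + delivery 2039.40 + duty 598.67 = 3840.11
Landed cost = invoice 13638.43 + 3840.11 = 17478.54

Total landed cost: CHF 17478.54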